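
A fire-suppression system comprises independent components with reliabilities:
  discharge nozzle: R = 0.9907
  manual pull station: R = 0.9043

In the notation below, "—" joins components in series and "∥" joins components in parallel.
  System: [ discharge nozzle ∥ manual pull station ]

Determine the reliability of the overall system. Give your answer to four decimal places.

0.9991

Parallel (discharge nozzle and manual pull station): 1 − (1 − 0.990700)(1 − 0.904300) = 0.9991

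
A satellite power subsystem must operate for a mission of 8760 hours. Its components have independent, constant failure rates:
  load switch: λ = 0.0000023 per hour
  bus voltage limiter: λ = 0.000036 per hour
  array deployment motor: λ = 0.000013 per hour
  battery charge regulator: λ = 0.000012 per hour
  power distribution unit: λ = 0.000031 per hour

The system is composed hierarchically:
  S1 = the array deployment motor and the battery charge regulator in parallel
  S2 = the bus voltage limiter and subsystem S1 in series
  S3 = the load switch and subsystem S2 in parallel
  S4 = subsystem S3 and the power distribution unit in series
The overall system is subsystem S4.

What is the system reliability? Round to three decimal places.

R(load switch) = exp(−0.0000023 × 8760) = 0.98005
R(bus voltage limiter) = exp(−0.000036 × 8760) = 0.72953
R(array deployment motor) = exp(−0.000013 × 8760) = 0.89237
R(battery charge regulator) = exp(−0.000012 × 8760) = 0.90022
R(power distribution unit) = exp(−0.000031 × 8760) = 0.76219
Parallel (array deployment motor and battery charge regulator): 1 − (1 − 0.89237)(1 − 0.90022) = 0.98926
Series (bus voltage limiter and [0.98926]): 0.72953 × 0.98926 = 0.72169
Parallel (load switch and [0.72169]): 1 − (1 − 0.98005)(1 − 0.72169) = 0.99445
Series ([0.99445] and power distribution unit): 0.99445 × 0.76219 = 0.758

0.758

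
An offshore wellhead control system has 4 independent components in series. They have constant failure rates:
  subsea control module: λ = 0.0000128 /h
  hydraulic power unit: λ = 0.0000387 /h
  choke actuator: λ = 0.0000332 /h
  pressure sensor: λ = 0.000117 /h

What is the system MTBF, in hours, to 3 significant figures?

4960

Series of exponential components: λ_sys = Σ λ_i
λ_sys = 0.0000128 + 0.0000387 + 0.0000332 + 0.000117 = 2.0170e-04 /h
MTBF = 1 / λ_sys = 4960 h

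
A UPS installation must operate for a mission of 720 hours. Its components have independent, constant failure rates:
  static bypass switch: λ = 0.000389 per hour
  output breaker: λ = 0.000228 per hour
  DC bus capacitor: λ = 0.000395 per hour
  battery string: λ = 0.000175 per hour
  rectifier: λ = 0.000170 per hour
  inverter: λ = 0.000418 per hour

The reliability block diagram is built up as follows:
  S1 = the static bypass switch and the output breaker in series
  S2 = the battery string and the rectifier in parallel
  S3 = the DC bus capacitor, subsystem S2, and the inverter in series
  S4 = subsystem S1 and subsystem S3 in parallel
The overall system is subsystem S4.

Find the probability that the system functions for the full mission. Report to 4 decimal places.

0.8383

R(static bypass switch) = exp(−0.000389 × 720) = 0.755723
R(output breaker) = exp(−0.000228 × 720) = 0.848606
R(DC bus capacitor) = exp(−0.000395 × 720) = 0.752466
R(battery string) = exp(−0.000175 × 720) = 0.881615
R(rectifier) = exp(−0.000170 × 720) = 0.884794
R(inverter) = exp(−0.000418 × 720) = 0.740107
Series (static bypass switch and output breaker): 0.755723 × 0.848606 = 0.641311
Parallel (battery string and rectifier): 1 − (1 − 0.881615)(1 − 0.884794) = 0.986361
Series (DC bus capacitor, [0.986361], and inverter): 0.752466 × 0.986361 × 0.740107 = 0.549310
Parallel ([0.641311] and [0.549310]): 1 − (1 − 0.641311)(1 − 0.549310) = 0.8383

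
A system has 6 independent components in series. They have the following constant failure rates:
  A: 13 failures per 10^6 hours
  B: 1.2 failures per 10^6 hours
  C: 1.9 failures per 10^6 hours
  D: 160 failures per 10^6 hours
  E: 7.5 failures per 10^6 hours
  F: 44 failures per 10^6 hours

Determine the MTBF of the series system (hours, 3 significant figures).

4390

Series of exponential components: λ_sys = Σ λ_i
λ_sys = 0.000013 + 0.0000012 + 0.0000019 + 0.00016 + 0.0000075 + 0.000044 = 2.2760e-04 /h
MTBF = 1 / λ_sys = 4390 h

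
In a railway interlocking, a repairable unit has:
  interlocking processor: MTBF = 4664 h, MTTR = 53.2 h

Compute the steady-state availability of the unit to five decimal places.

A(interlocking processor) = MTBF/(MTBF+MTTR) = 4664/(4664+53.2) = 0.98872

0.98872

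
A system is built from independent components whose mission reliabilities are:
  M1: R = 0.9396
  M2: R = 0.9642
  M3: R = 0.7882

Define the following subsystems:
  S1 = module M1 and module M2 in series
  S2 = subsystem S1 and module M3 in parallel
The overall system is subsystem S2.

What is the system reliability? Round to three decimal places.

Series (M1 and M2): 0.93960 × 0.96420 = 0.90596
Parallel ([0.90596] and M3): 1 − (1 − 0.90596)(1 − 0.78820) = 0.980

0.980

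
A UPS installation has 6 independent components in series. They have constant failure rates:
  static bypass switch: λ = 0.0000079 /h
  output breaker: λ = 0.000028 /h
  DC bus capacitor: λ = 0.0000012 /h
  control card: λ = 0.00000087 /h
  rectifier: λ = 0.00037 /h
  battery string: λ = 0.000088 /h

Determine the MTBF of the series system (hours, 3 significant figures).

2020

Series of exponential components: λ_sys = Σ λ_i
λ_sys = 0.0000079 + 0.000028 + 0.0000012 + 0.00000087 + 0.00037 + 0.000088 = 4.9597e-04 /h
MTBF = 1 / λ_sys = 2020 h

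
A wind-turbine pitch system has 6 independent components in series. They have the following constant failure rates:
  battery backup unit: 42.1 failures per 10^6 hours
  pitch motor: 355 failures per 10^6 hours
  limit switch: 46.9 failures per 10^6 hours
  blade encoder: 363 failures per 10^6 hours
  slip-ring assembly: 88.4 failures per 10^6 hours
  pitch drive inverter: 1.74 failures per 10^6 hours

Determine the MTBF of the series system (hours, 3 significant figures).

1110

Series of exponential components: λ_sys = Σ λ_i
λ_sys = 0.0000421 + 0.000355 + 0.0000469 + 0.000363 + 0.0000884 + 0.00000174 = 8.9714e-04 /h
MTBF = 1 / λ_sys = 1110 h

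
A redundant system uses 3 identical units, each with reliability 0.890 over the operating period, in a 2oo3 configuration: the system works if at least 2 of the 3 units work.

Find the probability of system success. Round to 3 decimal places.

R = Σ_{i=2}^{3} C(3,i) p^i (1−p)^{3−i} with p = 0.890
C(3,2)·0.890^2·0.110^1 = 0.26139
C(3,3)·0.890^3·0.110^0 = 0.70497
Sum = 0.966

0.966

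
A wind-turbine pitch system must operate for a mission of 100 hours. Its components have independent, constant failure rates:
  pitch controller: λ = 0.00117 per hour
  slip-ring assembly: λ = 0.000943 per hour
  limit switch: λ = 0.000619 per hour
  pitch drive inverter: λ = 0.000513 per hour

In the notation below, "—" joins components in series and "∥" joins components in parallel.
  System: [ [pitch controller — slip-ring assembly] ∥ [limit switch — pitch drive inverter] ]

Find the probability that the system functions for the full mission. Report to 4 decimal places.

R(pitch controller) = exp(−0.00117 × 100) = 0.889585
R(slip-ring assembly) = exp(−0.000943 × 100) = 0.910010
R(limit switch) = exp(−0.000619 × 100) = 0.939977
R(pitch drive inverter) = exp(−0.000513 × 100) = 0.949994
Series (pitch controller and slip-ring assembly): 0.889585 × 0.910010 = 0.809531
Series (limit switch and pitch drive inverter): 0.939977 × 0.949994 = 0.892973
Parallel ([0.809531] and [0.892973]): 1 − (1 − 0.809531)(1 − 0.892973) = 0.9796

0.9796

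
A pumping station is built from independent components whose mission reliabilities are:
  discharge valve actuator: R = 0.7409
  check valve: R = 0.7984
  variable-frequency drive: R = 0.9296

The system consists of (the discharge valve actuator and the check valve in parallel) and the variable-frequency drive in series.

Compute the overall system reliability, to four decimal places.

Parallel (discharge valve actuator and check valve): 1 − (1 − 0.740900)(1 − 0.798400) = 0.947765
Series ([0.947765] and variable-frequency drive): 0.947765 × 0.929600 = 0.8810

0.8810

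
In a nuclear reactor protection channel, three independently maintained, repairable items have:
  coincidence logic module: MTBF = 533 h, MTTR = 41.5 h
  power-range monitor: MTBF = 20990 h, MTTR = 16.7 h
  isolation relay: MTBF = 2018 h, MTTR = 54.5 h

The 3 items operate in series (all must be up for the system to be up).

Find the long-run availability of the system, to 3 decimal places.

A(coincidence logic module) = MTBF/(MTBF+MTTR) = 533/(533+41.5) = 0.927763
A(power-range monitor) = MTBF/(MTBF+MTTR) = 20990/(20990+16.7) = 0.999205
A(isolation relay) = MTBF/(MTBF+MTTR) = 2018/(2018+54.5) = 0.973703
Series availability: 0.927763 × 0.999205 × 0.973703 = 0.903

0.903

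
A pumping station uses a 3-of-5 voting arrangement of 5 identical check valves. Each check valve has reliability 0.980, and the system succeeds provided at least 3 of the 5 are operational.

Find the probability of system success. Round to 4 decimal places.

0.9999

R = Σ_{i=3}^{5} C(5,i) p^i (1−p)^{5−i} with p = 0.980
C(5,3)·0.980^3·0.020^2 = 0.003765
C(5,4)·0.980^4·0.020^1 = 0.092237
C(5,5)·0.980^5·0.020^0 = 0.903921
Sum = 0.9999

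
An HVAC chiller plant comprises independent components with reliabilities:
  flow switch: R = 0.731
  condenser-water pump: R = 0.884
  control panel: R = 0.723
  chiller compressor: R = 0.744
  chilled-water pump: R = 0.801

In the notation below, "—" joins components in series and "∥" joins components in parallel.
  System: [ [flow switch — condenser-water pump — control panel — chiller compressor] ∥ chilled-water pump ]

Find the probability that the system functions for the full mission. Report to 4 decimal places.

Series (flow switch, condenser-water pump, control panel, and chiller compressor): 0.731000 × 0.884000 × 0.723000 × 0.744000 = 0.347601
Parallel ([0.347601] and chilled-water pump): 1 − (1 − 0.347601)(1 − 0.801000) = 0.8702

0.8702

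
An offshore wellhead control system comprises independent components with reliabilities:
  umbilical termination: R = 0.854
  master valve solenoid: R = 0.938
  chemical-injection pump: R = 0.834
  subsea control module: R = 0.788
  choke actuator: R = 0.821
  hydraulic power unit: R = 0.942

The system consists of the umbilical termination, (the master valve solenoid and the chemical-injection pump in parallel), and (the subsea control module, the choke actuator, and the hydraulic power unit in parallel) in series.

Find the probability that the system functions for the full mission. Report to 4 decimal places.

Parallel (master valve solenoid and chemical-injection pump): 1 − (1 − 0.938000)(1 − 0.834000) = 0.989708
Parallel (subsea control module, choke actuator, and hydraulic power unit): 1 − (1 − 0.788000)(1 − 0.821000)(1 − 0.942000) = 0.997799
Series (umbilical termination, [0.989708], and [0.997799]): 0.854000 × 0.989708 × 0.997799 = 0.8434

0.8434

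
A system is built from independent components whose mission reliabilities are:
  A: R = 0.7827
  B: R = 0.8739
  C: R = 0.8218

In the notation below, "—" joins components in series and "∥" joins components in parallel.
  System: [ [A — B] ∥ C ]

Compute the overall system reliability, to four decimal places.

Series (A and B): 0.782700 × 0.873900 = 0.684002
Parallel ([0.684002] and C): 1 − (1 − 0.684002)(1 − 0.821800) = 0.9437

0.9437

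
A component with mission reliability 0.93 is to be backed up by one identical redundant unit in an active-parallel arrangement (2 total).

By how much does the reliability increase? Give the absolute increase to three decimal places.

0.065

R_before = 0.93
R_after = 1 − (1 − 0.93)^2 = 0.995
ΔR = 0.995 − 0.93 = 0.065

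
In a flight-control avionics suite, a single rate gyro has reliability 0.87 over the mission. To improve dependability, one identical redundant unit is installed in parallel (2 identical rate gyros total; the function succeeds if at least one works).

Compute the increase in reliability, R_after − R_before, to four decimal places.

0.1131

R_before = 0.87
R_after = 1 − (1 − 0.87)^2 = 0.9831
ΔR = 0.9831 − 0.87 = 0.1131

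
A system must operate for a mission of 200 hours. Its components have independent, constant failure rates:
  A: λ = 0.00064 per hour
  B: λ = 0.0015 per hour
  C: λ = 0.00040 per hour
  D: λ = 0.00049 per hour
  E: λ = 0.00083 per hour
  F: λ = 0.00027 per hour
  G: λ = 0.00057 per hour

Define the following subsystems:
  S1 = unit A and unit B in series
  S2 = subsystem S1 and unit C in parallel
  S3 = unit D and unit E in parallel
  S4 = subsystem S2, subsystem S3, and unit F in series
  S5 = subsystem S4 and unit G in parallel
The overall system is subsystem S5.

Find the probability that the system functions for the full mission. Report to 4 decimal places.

R(A) = exp(−0.00064 × 200) = 0.879853
R(B) = exp(−0.0015 × 200) = 0.740818
R(C) = exp(−0.00040 × 200) = 0.923116
R(D) = exp(−0.00049 × 200) = 0.906649
R(E) = exp(−0.00083 × 200) = 0.847046
R(F) = exp(−0.00027 × 200) = 0.947432
R(G) = exp(−0.00057 × 200) = 0.892258
Series (A and B): 0.879853 × 0.740818 = 0.651811
Parallel ([0.651811] and C): 1 − (1 − 0.651811)(1 − 0.923116) = 0.973230
Parallel (D and E): 1 − (1 − 0.906649)(1 − 0.847046) = 0.985722
Series ([0.973230], [0.985722], and F): 0.973230 × 0.985722 × 0.947432 = 0.908904
Parallel ([0.908904] and G): 1 − (1 − 0.908904)(1 − 0.892258) = 0.9902

0.9902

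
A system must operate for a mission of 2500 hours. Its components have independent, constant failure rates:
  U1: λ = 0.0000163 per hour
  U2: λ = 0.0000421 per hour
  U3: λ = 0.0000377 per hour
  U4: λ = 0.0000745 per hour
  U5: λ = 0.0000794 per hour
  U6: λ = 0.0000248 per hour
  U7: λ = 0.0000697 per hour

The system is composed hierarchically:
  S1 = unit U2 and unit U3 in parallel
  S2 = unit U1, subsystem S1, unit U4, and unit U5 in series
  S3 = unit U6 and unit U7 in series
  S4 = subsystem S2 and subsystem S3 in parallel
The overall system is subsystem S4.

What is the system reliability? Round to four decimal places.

R(U1) = exp(−0.0000163 × 2500) = 0.960069
R(U2) = exp(−0.0000421 × 2500) = 0.900099
R(U3) = exp(−0.0000377 × 2500) = 0.910055
R(U4) = exp(−0.0000745 × 2500) = 0.830066
R(U5) = exp(−0.0000794 × 2500) = 0.819960
R(U6) = exp(−0.0000248 × 2500) = 0.939883
R(U7) = exp(−0.0000697 × 2500) = 0.840087
Parallel (U2 and U3): 1 − (1 − 0.900099)(1 − 0.910055) = 0.991014
Series (U1, [0.991014], U4, and U5): 0.960069 × 0.991014 × 0.830066 × 0.819960 = 0.647571
Series (U6 and U7): 0.939883 × 0.840087 = 0.789583
Parallel ([0.647571] and [0.789583]): 1 − (1 − 0.647571)(1 − 0.789583) = 0.9258

0.9258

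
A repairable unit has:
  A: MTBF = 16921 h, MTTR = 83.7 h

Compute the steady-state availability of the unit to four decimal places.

A(A) = MTBF/(MTBF+MTTR) = 16921/(16921+83.7) = 0.9951

0.9951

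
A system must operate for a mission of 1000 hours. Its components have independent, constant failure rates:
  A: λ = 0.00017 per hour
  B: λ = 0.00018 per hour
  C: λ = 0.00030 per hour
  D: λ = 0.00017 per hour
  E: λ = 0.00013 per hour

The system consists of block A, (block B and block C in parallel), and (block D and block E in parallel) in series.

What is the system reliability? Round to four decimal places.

0.7923

R(A) = exp(−0.00017 × 1000) = 0.843665
R(B) = exp(−0.00018 × 1000) = 0.835270
R(C) = exp(−0.00030 × 1000) = 0.740818
R(D) = exp(−0.00017 × 1000) = 0.843665
R(E) = exp(−0.00013 × 1000) = 0.878095
Parallel (B and C): 1 − (1 − 0.835270)(1 − 0.740818) = 0.957305
Parallel (D and E): 1 − (1 − 0.843665)(1 − 0.878095) = 0.980942
Series (A, [0.957305], and [0.980942]): 0.843665 × 0.957305 × 0.980942 = 0.7923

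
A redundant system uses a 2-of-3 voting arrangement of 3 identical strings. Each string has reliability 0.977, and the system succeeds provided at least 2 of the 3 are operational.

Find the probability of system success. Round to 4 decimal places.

0.9984

R = Σ_{i=2}^{3} C(3,i) p^i (1−p)^{3−i} with p = 0.977
C(3,2)·0.977^2·0.023^1 = 0.065863
C(3,3)·0.977^3·0.023^0 = 0.932575
Sum = 0.9984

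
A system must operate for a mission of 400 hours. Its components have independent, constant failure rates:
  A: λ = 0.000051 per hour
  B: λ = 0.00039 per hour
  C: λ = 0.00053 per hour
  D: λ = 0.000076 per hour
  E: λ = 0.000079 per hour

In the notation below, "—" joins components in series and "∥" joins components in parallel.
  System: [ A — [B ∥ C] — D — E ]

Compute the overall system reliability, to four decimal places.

R(A) = exp(−0.000051 × 400) = 0.979807
R(B) = exp(−0.00039 × 400) = 0.855559
R(C) = exp(−0.00053 × 400) = 0.808965
R(D) = exp(−0.000076 × 400) = 0.970057
R(E) = exp(−0.000079 × 400) = 0.968894
Parallel (B and C): 1 − (1 − 0.855559)(1 − 0.808965) = 0.972407
Series (A, [0.972407], D, and E): 0.979807 × 0.972407 × 0.970057 × 0.968894 = 0.8955

0.8955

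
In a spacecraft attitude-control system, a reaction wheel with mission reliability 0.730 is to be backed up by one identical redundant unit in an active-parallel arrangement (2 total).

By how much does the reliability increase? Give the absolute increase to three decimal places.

R_before = 0.730
R_after = 1 − (1 − 0.730)^2 = 0.927
ΔR = 0.927 − 0.730 = 0.197

0.197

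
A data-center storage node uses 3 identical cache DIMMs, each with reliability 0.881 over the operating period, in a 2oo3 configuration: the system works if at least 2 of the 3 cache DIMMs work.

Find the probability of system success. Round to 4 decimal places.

0.9609

R = Σ_{i=2}^{3} C(3,i) p^i (1−p)^{3−i} with p = 0.881
C(3,2)·0.881^2·0.119^1 = 0.277089
C(3,3)·0.881^3·0.119^0 = 0.683798
Sum = 0.9609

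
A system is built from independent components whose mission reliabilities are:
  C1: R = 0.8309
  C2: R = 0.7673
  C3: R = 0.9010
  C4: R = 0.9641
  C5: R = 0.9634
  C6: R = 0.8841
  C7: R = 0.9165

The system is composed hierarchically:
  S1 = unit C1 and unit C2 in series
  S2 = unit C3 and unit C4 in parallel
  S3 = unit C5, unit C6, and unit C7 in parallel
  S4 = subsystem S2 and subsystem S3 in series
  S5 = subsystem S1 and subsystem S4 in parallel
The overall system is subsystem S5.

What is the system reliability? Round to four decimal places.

0.9986

Series (C1 and C2): 0.830900 × 0.767300 = 0.637550
Parallel (C3 and C4): 1 − (1 − 0.901000)(1 − 0.964100) = 0.996446
Parallel (C5, C6, and C7): 1 − (1 − 0.963400)(1 − 0.884100)(1 − 0.916500) = 0.999646
Series ([0.996446] and [0.999646]): 0.996446 × 0.999646 = 0.996093
Parallel ([0.637550] and [0.996093]): 1 − (1 − 0.637550)(1 − 0.996093) = 0.9986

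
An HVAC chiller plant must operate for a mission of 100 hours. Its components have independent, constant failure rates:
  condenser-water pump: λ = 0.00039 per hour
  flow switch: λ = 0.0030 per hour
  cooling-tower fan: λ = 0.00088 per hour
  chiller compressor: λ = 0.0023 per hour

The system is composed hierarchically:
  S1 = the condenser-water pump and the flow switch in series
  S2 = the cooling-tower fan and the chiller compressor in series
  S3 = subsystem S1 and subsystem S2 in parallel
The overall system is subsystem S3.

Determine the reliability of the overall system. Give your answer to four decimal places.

R(condenser-water pump) = exp(−0.00039 × 100) = 0.961751
R(flow switch) = exp(−0.0030 × 100) = 0.740818
R(cooling-tower fan) = exp(−0.00088 × 100) = 0.915761
R(chiller compressor) = exp(−0.0023 × 100) = 0.794534
Series (condenser-water pump and flow switch): 0.961751 × 0.740818 = 0.712482
Series (cooling-tower fan and chiller compressor): 0.915761 × 0.794534 = 0.727603
Parallel ([0.712482] and [0.727603]): 1 − (1 − 0.712482)(1 − 0.727603) = 0.9217

0.9217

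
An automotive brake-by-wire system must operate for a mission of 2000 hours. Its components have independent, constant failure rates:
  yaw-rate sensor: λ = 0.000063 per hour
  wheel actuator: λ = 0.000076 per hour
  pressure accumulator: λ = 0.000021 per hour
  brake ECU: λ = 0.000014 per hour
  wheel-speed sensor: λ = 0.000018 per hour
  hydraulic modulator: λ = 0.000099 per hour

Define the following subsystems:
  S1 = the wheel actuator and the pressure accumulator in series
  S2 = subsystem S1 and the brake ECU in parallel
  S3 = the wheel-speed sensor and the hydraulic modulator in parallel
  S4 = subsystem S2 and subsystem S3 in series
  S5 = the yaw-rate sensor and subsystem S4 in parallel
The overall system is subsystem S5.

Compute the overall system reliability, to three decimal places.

R(yaw-rate sensor) = exp(−0.000063 × 2000) = 0.88161
R(wheel actuator) = exp(−0.000076 × 2000) = 0.85899
R(pressure accumulator) = exp(−0.000021 × 2000) = 0.95887
R(brake ECU) = exp(−0.000014 × 2000) = 0.97239
R(wheel-speed sensor) = exp(−0.000018 × 2000) = 0.96464
R(hydraulic modulator) = exp(−0.000099 × 2000) = 0.82037
Series (wheel actuator and pressure accumulator): 0.85899 × 0.95887 = 0.82366
Parallel ([0.82366] and brake ECU): 1 − (1 − 0.82366)(1 − 0.97239) = 0.99513
Parallel (wheel-speed sensor and hydraulic modulator): 1 − (1 − 0.96464)(1 − 0.82037) = 0.99365
Series ([0.99513] and [0.99365]): 0.99513 × 0.99365 = 0.98881
Parallel (yaw-rate sensor and [0.98881]): 1 − (1 − 0.88161)(1 − 0.98881) = 0.999

0.999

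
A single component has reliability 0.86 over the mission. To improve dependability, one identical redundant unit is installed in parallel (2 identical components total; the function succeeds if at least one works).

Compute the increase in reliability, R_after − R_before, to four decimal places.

0.1204

R_before = 0.86
R_after = 1 − (1 − 0.86)^2 = 0.9804
ΔR = 0.9804 − 0.86 = 0.1204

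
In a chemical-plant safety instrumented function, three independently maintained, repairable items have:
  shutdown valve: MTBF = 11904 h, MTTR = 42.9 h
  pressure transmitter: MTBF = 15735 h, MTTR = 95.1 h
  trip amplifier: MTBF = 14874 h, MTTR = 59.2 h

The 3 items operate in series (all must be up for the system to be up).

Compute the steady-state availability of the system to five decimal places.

A(shutdown valve) = MTBF/(MTBF+MTTR) = 11904/(11904+42.9) = 0.996409
A(pressure transmitter) = MTBF/(MTBF+MTTR) = 15735/(15735+95.1) = 0.993992
A(trip amplifier) = MTBF/(MTBF+MTTR) = 14874/(14874+59.2) = 0.996036
Series availability: 0.996409 × 0.993992 × 0.996036 = 0.98650

0.98650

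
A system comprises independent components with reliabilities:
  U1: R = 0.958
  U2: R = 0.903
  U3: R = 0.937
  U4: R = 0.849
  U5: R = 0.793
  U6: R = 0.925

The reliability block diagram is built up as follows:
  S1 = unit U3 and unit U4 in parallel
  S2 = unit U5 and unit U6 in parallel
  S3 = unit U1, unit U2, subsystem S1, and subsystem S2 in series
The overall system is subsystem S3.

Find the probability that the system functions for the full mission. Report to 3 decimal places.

0.844

Parallel (U3 and U4): 1 − (1 − 0.93700)(1 − 0.84900) = 0.99049
Parallel (U5 and U6): 1 − (1 − 0.79300)(1 − 0.92500) = 0.98448
Series (U1, U2, [0.99049], and [0.98448]): 0.95800 × 0.90300 × 0.99049 × 0.98448 = 0.844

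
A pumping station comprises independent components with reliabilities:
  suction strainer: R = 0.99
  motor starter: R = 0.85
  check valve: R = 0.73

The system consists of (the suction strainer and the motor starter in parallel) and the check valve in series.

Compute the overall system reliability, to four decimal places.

0.7289

Parallel (suction strainer and motor starter): 1 − (1 − 0.990000)(1 − 0.850000) = 0.998500
Series ([0.998500] and check valve): 0.998500 × 0.730000 = 0.7289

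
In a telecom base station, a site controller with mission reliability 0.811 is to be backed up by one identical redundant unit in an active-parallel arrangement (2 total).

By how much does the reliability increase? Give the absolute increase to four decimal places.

R_before = 0.811
R_after = 1 − (1 − 0.811)^2 = 0.9643
ΔR = 0.9643 − 0.811 = 0.1533

0.1533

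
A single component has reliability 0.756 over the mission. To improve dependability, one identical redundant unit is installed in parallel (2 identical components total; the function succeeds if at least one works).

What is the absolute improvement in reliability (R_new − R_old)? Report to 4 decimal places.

R_before = 0.756
R_after = 1 − (1 − 0.756)^2 = 0.9405
ΔR = 0.9405 − 0.756 = 0.1845

0.1845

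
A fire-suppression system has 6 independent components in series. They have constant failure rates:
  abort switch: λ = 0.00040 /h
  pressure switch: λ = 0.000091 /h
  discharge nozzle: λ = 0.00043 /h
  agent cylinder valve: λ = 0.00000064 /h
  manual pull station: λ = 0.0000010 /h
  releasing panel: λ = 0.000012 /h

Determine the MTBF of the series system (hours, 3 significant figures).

1070

Series of exponential components: λ_sys = Σ λ_i
λ_sys = 0.00040 + 0.000091 + 0.00043 + 0.00000064 + 0.0000010 + 0.000012 = 9.3464e-04 /h
MTBF = 1 / λ_sys = 1070 h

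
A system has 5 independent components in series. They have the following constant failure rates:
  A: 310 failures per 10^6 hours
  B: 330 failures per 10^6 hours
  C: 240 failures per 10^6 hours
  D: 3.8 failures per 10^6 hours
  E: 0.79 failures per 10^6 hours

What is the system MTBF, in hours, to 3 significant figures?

Series of exponential components: λ_sys = Σ λ_i
λ_sys = 0.00031 + 0.00033 + 0.00024 + 0.0000038 + 0.00000079 = 8.8459e-04 /h
MTBF = 1 / λ_sys = 1130 h

1130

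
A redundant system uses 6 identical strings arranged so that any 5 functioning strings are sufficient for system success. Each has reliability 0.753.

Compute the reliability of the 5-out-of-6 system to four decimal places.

0.5411

R = Σ_{i=5}^{6} C(6,i) p^i (1−p)^{6−i} with p = 0.753
C(6,5)·0.753^5·0.247^1 = 0.358776
C(6,6)·0.753^6·0.247^0 = 0.182293
Sum = 0.5411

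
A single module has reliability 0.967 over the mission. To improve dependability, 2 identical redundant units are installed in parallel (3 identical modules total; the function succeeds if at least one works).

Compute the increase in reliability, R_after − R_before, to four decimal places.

0.0330

R_before = 0.967
R_after = 1 − (1 − 0.967)^3 = 1.0000
ΔR = 1.0000 − 0.967 = 0.0330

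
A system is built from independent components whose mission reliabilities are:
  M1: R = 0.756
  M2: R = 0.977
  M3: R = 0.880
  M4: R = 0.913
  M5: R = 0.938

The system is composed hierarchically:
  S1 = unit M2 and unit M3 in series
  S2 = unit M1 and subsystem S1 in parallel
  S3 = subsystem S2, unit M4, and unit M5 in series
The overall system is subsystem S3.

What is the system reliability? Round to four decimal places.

Series (M2 and M3): 0.977000 × 0.880000 = 0.859760
Parallel (M1 and [0.859760]): 1 − (1 − 0.756000)(1 − 0.859760) = 0.965781
Series ([0.965781], M4, and M5): 0.965781 × 0.913000 × 0.938000 = 0.8271

0.8271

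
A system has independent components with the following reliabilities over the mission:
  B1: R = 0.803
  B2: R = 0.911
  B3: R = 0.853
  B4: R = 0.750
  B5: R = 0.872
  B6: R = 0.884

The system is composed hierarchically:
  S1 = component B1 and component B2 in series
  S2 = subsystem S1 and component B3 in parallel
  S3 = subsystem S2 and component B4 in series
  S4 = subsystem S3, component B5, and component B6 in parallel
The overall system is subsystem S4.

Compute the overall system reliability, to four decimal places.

Series (B1 and B2): 0.803000 × 0.911000 = 0.731533
Parallel ([0.731533] and B3): 1 − (1 − 0.731533)(1 − 0.853000) = 0.960535
Series ([0.960535] and B4): 0.960535 × 0.750000 = 0.720401
Parallel ([0.720401], B5, and B6): 1 − (1 − 0.720401)(1 − 0.872000)(1 − 0.884000) = 0.9958

0.9958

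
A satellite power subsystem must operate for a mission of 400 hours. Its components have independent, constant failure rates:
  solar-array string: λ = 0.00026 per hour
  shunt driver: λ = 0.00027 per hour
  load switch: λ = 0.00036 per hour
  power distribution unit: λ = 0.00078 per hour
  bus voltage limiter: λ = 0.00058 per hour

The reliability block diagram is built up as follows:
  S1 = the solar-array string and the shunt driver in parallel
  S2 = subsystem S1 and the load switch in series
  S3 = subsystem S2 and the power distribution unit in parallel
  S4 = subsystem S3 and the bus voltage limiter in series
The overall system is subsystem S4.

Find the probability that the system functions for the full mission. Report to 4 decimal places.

R(solar-array string) = exp(−0.00026 × 400) = 0.901225
R(shunt driver) = exp(−0.00027 × 400) = 0.897628
R(load switch) = exp(−0.00036 × 400) = 0.865888
R(power distribution unit) = exp(−0.00078 × 400) = 0.731982
R(bus voltage limiter) = exp(−0.00058 × 400) = 0.792946
Parallel (solar-array string and shunt driver): 1 − (1 − 0.901225)(1 − 0.897628) = 0.989888
Series ([0.989888] and load switch): 0.989888 × 0.865888 = 0.857132
Parallel ([0.857132] and power distribution unit): 1 − (1 − 0.857132)(1 − 0.731982) = 0.961709
Series ([0.961709] and bus voltage limiter): 0.961709 × 0.792946 = 0.7626

0.7626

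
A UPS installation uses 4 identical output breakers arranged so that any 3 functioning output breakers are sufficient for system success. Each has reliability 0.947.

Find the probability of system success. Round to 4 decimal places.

R = Σ_{i=3}^{4} C(4,i) p^i (1−p)^{4−i} with p = 0.947
C(4,3)·0.947^3·0.053^1 = 0.180047
C(4,4)·0.947^4·0.053^0 = 0.804266
Sum = 0.9843

0.9843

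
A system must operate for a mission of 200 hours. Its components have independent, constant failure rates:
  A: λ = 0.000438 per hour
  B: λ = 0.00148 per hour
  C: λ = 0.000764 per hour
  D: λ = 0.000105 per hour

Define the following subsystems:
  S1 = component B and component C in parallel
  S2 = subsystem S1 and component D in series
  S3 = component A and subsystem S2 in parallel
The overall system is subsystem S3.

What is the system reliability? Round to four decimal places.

0.9953

R(A) = exp(−0.000438 × 200) = 0.916127
R(B) = exp(−0.00148 × 200) = 0.743787
R(C) = exp(−0.000764 × 200) = 0.858301
R(D) = exp(−0.000105 × 200) = 0.979219
Parallel (B and C): 1 − (1 − 0.743787)(1 − 0.858301) = 0.963695
Series ([0.963695] and D): 0.963695 × 0.979219 = 0.943668
Parallel (A and [0.943668]): 1 − (1 − 0.916127)(1 − 0.943668) = 0.9953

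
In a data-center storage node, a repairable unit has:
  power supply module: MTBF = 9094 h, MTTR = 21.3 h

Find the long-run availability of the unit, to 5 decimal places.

A(power supply module) = MTBF/(MTBF+MTTR) = 9094/(9094+21.3) = 0.99766

0.99766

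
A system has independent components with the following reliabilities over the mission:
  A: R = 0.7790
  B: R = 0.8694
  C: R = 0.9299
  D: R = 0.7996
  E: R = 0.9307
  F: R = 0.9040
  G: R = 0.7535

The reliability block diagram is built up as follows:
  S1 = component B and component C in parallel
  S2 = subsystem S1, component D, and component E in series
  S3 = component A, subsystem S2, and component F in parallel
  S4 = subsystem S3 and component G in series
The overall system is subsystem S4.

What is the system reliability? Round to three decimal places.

0.749

Parallel (B and C): 1 − (1 − 0.86940)(1 − 0.92990) = 0.99084
Series ([0.99084], D, and E): 0.99084 × 0.79960 × 0.93070 = 0.73737
Parallel (A, [0.73737], and F): 1 − (1 − 0.77900)(1 − 0.73737)(1 − 0.90400) = 0.99443
Series ([0.99443] and G): 0.99443 × 0.75350 = 0.749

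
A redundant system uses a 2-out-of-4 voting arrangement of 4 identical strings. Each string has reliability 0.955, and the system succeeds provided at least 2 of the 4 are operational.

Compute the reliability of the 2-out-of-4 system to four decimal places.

R = Σ_{i=2}^{4} C(4,i) p^i (1−p)^{4−i} with p = 0.955
C(4,2)·0.955^2·0.045^2 = 0.011081
C(4,3)·0.955^3·0.045^1 = 0.156777
C(4,4)·0.955^4·0.045^0 = 0.831790
Sum = 0.9996

0.9996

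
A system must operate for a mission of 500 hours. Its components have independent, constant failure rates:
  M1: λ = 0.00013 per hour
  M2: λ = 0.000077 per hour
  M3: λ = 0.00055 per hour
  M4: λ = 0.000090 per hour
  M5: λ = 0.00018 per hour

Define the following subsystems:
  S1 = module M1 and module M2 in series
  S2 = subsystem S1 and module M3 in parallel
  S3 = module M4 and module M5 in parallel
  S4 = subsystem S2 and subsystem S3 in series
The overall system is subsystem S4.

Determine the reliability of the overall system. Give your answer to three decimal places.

0.973

R(M1) = exp(−0.00013 × 500) = 0.93707
R(M2) = exp(−0.000077 × 500) = 0.96223
R(M3) = exp(−0.00055 × 500) = 0.75957
R(M4) = exp(−0.000090 × 500) = 0.95600
R(M5) = exp(−0.00018 × 500) = 0.91393
Series (M1 and M2): 0.93707 × 0.96223 = 0.90168
Parallel ([0.90168] and M3): 1 − (1 − 0.90168)(1 − 0.75957) = 0.97636
Parallel (M4 and M5): 1 − (1 − 0.95600)(1 − 0.91393) = 0.99621
Series ([0.97636] and [0.99621]): 0.97636 × 0.99621 = 0.973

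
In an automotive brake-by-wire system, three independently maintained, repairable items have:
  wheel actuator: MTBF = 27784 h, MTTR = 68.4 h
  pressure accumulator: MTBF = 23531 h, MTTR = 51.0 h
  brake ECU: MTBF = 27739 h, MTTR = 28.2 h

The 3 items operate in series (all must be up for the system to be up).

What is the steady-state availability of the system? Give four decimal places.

0.9944

A(wheel actuator) = MTBF/(MTBF+MTTR) = 27784/(27784+68.4) = 0.997544
A(pressure accumulator) = MTBF/(MTBF+MTTR) = 23531/(23531+51.0) = 0.997837
A(brake ECU) = MTBF/(MTBF+MTTR) = 27739/(27739+28.2) = 0.998984
Series availability: 0.997544 × 0.997837 × 0.998984 = 0.9944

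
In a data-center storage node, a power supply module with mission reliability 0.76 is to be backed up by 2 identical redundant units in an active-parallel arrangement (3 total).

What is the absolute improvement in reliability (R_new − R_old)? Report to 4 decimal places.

R_before = 0.76
R_after = 1 − (1 − 0.76)^3 = 0.9862
ΔR = 0.9862 − 0.76 = 0.2262

0.2262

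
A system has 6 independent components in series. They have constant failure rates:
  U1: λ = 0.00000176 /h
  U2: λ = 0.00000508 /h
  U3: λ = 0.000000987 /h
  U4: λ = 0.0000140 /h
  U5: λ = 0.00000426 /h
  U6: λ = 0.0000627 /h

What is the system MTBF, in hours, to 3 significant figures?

Series of exponential components: λ_sys = Σ λ_i
λ_sys = 0.00000176 + 0.00000508 + 0.000000987 + 0.0000140 + 0.00000426 + 0.0000627 = 8.8787e-05 /h
MTBF = 1 / λ_sys = 11300 h

11300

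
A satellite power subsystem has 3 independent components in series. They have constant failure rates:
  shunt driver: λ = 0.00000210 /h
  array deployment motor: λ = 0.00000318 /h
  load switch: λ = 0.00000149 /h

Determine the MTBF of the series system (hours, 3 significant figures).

148000

Series of exponential components: λ_sys = Σ λ_i
λ_sys = 0.00000210 + 0.00000318 + 0.00000149 = 6.7700e-06 /h
MTBF = 1 / λ_sys = 148000 h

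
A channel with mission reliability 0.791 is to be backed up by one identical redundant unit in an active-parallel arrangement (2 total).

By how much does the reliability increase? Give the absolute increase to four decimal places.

R_before = 0.791
R_after = 1 − (1 − 0.791)^2 = 0.9563
ΔR = 0.9563 − 0.791 = 0.1653

0.1653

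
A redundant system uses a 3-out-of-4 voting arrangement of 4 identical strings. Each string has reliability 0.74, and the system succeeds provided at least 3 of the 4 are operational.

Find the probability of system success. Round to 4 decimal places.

0.7213

R = Σ_{i=3}^{4} C(4,i) p^i (1−p)^{4−i} with p = 0.74
C(4,3)·0.74^3·0.26^1 = 0.421433
C(4,4)·0.74^4·0.26^0 = 0.299866
Sum = 0.7213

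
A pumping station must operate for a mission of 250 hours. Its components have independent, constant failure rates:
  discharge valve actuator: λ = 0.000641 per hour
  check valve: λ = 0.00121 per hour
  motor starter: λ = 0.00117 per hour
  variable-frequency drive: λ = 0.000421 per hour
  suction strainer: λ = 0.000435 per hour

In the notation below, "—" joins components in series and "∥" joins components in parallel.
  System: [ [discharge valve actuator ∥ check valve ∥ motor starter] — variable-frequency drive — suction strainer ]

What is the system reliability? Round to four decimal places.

R(discharge valve actuator) = exp(−0.000641 × 250) = 0.851931
R(check valve) = exp(−0.00121 × 250) = 0.738968
R(motor starter) = exp(−0.00117 × 250) = 0.746395
R(variable-frequency drive) = exp(−0.000421 × 250) = 0.900099
R(suction strainer) = exp(−0.000435 × 250) = 0.896955
Parallel (discharge valve actuator, check valve, and motor starter): 1 − (1 − 0.851931)(1 − 0.738968)(1 − 0.746395) = 0.990198
Series ([0.990198], variable-frequency drive, and suction strainer): 0.990198 × 0.900099 × 0.896955 = 0.7994

0.7994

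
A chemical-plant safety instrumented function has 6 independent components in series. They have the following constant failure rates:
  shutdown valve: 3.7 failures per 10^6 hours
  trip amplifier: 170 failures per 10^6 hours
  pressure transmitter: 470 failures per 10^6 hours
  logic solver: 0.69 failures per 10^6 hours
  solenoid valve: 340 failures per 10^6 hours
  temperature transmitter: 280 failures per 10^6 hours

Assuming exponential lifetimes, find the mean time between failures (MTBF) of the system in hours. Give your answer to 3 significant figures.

791

Series of exponential components: λ_sys = Σ λ_i
λ_sys = 0.0000037 + 0.00017 + 0.00047 + 0.00000069 + 0.00034 + 0.00028 = 1.2644e-03 /h
MTBF = 1 / λ_sys = 791 h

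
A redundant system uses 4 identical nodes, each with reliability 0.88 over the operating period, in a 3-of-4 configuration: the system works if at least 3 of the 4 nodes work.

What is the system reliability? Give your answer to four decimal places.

0.9268

R = Σ_{i=3}^{4} C(4,i) p^i (1−p)^{4−i} with p = 0.88
C(4,3)·0.88^3·0.12^1 = 0.327107
C(4,4)·0.88^4·0.12^0 = 0.599695
Sum = 0.9268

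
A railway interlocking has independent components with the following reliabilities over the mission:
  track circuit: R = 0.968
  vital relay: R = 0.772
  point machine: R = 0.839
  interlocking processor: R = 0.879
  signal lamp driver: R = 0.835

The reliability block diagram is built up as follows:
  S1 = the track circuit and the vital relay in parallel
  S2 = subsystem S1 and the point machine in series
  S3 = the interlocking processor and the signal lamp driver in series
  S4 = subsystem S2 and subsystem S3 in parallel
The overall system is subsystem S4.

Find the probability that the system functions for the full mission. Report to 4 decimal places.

0.9555

Parallel (track circuit and vital relay): 1 − (1 − 0.968000)(1 − 0.772000) = 0.992704
Series ([0.992704] and point machine): 0.992704 × 0.839000 = 0.832879
Series (interlocking processor and signal lamp driver): 0.879000 × 0.835000 = 0.733965
Parallel ([0.832879] and [0.733965]): 1 − (1 − 0.832879)(1 − 0.733965) = 0.9555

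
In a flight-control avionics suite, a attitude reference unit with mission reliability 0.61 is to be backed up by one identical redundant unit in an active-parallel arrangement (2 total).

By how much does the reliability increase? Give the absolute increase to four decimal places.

0.2379

R_before = 0.61
R_after = 1 − (1 − 0.61)^2 = 0.8479
ΔR = 0.8479 − 0.61 = 0.2379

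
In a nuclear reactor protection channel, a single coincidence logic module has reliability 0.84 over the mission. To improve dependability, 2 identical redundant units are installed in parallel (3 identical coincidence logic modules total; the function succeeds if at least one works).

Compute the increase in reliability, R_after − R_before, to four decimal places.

R_before = 0.84
R_after = 1 − (1 − 0.84)^3 = 0.9959
ΔR = 0.9959 − 0.84 = 0.1559

0.1559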